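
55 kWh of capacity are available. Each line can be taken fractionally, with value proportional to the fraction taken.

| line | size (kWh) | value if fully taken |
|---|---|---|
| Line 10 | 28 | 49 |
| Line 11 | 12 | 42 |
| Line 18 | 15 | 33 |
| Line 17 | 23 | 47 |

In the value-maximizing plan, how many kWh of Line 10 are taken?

5

Rank by value-to-size ratio: Line 11 42/12≈3.5, Line 18 33/15≈2.2, Line 17 47/23≈2.04, Line 10 49/28≈1.75.
Line 11: take in full, 12 kWh for value 42 → 43 left.
All 15 kWh of Line 18 fit (value 33) → 28 remain.
Take all of Line 17 (23 kWh, value 47) → 5 kWh left.
Only 5 kWh remain; take 5/28 of Line 10 for value 49×5/28 = 8.75.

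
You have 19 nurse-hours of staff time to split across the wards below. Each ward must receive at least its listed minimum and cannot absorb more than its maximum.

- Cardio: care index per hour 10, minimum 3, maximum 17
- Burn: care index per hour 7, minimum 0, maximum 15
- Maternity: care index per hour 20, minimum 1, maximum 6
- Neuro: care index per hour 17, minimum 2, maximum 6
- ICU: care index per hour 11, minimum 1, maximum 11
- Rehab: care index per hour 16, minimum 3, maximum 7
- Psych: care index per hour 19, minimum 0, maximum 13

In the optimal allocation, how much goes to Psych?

Meeting every minimum uses 3+0+1+2+1+3+0 = 10 nurse-hours, leaving 9.
Rank by care index per hour: Maternity 20 > Psych 19 > Neuro 17 > Rehab 16 > ICU 11 > Cardio 10 > Burn 7.
Maternity: +5 to 6 (cap) ; 4 left.
Only 4 left; Psych takes them to reach 4.

4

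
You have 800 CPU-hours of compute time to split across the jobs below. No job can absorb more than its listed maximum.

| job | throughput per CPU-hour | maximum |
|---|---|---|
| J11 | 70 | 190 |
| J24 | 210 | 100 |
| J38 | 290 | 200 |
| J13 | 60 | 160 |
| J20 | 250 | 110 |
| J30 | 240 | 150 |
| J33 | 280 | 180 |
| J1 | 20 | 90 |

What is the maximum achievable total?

197100

Order the jobs by throughput per CPU-hour: J38 290 > J33 280 > J20 250 > J30 240 > J24 210 > J11 70 > J13 60 > J1 20.
Give J38 200 to hit its cap of 200 ; 600 left.
J33 takes 180 to reach its cap of 180 ; 420 left.
J20: +110 to 110 (cap) ; 310 left.
J30 takes 150 to reach its cap of 150 ; 160 left.
J24 takes 100 to reach its cap of 100 ; 60 left.
Only 60 left; J11 takes them to reach 60.
Total = 70×60 + 210×100 + 290×200 + 250×110 + 240×150 + 280×180 = 197100.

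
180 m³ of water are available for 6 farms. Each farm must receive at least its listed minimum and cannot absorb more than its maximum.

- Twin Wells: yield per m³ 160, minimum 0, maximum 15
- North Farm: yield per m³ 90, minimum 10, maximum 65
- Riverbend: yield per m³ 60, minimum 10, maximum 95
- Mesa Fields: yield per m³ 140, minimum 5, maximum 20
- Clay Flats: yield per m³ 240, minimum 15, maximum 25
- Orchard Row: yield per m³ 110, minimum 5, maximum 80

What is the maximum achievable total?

23300

Meeting every minimum uses 0+10+10+5+15+5 = 45 m³, leaving 135.
Order the farms by yield per m³: Clay Flats 240 > Twin Wells 160 > Mesa Fields 140 > Orchard Row 110 > North Farm 90 > Riverbend 60.
Clay Flats: +10 to 25 (cap) ; 125 left.
Twin Wells: +15 to 15 (cap) ; 110 left.
Give Mesa Fields 15 more to hit its cap of 20 ; 95 left.
Orchard Row: +75 to 80 (cap) ; 20 left.
North Farm has room for 55 more but only 20 remain, so it gets 30.
Total = 160×15 + 90×30 + 60×10 + 140×20 + 240×25 + 110×80 = 23300.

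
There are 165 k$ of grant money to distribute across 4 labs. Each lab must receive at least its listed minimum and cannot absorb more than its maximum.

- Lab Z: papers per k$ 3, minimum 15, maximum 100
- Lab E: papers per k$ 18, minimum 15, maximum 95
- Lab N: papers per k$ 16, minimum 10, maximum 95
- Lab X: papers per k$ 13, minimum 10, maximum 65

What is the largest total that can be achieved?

2605

Meeting every minimum uses 15+15+10+10 = 50 k$, leaving 115.
Order the labs by papers per k$: Lab E 18 > Lab N 16 > Lab X 13 > Lab Z 3.
Give Lab E 80 more to hit its cap of 95 → 35 left.
Lab N has room for 85 more but only 35 remain, so it gets 45.
Total = 3×15 + 18×95 + 16×45 + 13×10 = 2605.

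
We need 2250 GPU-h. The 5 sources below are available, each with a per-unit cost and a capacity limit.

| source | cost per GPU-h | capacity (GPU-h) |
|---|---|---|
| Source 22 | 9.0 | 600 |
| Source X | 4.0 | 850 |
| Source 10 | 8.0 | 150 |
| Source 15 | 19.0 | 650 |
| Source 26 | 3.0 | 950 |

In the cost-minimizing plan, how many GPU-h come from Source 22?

Use sources in increasing cost order.
Take 950 from Source 26 at 3.0 — need 1300 more.
Source X at 4.0: take all 850 GPU-h — 450 still needed.
Take 150 from Source 10 at 8.0 — need 300 more.
Take 300 from Source 22 at 9.0 to finish.
Source 15: unused.

300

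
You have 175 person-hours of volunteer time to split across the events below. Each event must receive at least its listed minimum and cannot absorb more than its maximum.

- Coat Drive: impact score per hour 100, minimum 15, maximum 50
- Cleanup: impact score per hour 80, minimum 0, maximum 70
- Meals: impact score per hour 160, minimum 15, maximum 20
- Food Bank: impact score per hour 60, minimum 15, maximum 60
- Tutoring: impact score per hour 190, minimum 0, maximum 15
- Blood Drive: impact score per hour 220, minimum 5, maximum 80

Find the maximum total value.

Meeting every minimum uses 15+0+15+15+0+5 = 50 person-hours, leaving 125.
Rank by impact score per hour: Blood Drive 220 > Tutoring 190 > Meals 160 > Coat Drive 100 > Cleanup 80 > Food Bank 60.
Blood Drive takes 75 more to reach its cap of 80 — 50 left.
Tutoring takes 15 more to reach its cap of 15 — 35 left.
Meals: +5 to 20 (cap) — 30 left.
Coat Drive has room for 35 more but only 30 remain, so it gets 45.
Total = 100×45 + 160×20 + 60×15 + 190×15 + 220×80 = 29050.

29050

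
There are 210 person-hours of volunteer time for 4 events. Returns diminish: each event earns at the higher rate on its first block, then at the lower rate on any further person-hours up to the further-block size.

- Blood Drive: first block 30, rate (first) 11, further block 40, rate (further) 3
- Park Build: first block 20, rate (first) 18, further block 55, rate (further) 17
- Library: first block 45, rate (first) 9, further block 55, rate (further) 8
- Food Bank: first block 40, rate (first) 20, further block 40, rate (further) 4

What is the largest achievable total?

2990

Rank every tier by rate: Food Bank/T1 20 > Park Build/T1 18 > Park Build/T2 17 > Blood Drive/T1 11 > Library/T1 9 > Library/T2 8 > Food Bank/T2 4 > Blood Drive/T2 3.
Fill Food Bank T1 block (40 at 20) — 170 left.
Fill Park Build T1 block (20 at 18) — 150 left.
Fill Park Build T2 block (55 at 17) — 95 left.
Fill Blood Drive T1 block (30 at 11) — 65 left.
Library T1 at 9: fill all 45 — 20 left.
Library T2 at 8: only 20 left, fill 20.
Total = 20×40 + 18×20 + 17×55 + 11×30 + 9×45 + 8×20 = 2990.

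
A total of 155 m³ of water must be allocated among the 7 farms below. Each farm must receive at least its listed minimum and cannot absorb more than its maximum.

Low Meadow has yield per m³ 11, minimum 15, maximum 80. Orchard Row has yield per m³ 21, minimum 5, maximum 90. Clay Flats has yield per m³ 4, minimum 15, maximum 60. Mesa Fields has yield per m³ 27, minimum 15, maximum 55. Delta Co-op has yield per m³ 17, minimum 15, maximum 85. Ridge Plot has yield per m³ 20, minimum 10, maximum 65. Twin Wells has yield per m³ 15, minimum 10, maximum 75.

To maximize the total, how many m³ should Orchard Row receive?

35

Meeting every minimum uses 15+5+15+15+15+10+10 = 85 m³, leaving 70.
Rank by yield per m³: Mesa Fields 27 > Orchard Row 21 > Ridge Plot 20 > Delta Co-op 17 > Twin Wells 15 > Low Meadow 11 > Clay Flats 4.
Give Mesa Fields 40 more to hit its cap of 55 ; 30 left.
Only 30 left; Orchard Row takes them to reach 35.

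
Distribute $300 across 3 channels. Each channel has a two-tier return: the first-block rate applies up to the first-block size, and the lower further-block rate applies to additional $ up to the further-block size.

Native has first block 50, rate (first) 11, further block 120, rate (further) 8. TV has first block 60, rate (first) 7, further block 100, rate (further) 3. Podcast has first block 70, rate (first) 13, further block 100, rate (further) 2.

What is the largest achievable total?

2840

Order all 6 blocks by rate: Podcast/first 13 > Native/first 11 > Native/second 8 > TV/first 7 > TV/second 3 > Podcast/second 2.
Podcast first at 13: fill all 70 — 230 left.
Fill Native first block (50 at 11) — 180 left.
Fill Native second block (120 at 8) — 60 left.
Fill TV first block (60 at 7) — 0 left.
Total = 13×70 + 11×50 + 8×120 + 7×60 = 2840.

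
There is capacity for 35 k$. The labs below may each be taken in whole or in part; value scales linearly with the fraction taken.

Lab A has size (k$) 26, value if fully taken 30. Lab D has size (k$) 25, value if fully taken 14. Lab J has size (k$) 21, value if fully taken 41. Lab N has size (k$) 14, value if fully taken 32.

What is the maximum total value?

73

Sort by value density: Lab N 32/14≈2.29, Lab J 41/21≈1.95, Lab A 30/26≈1.15, Lab D 14/25≈0.56.
Lab N: take in full, 14 k$ for value 32 — 21 left.
Take all of Lab J (21 k$, value 41) — 0 k$ left.
Total value = 73.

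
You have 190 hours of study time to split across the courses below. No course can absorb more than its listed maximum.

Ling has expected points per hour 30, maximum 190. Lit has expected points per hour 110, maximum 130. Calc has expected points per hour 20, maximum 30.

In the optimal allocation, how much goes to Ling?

Highest expected points per hour first: Lit 110 > Ling 30 > Calc 20.
Give Lit 130 to hit its cap of 130 — 60 left.
Ling has room for 190 but only 60 remain, so it gets 60.

60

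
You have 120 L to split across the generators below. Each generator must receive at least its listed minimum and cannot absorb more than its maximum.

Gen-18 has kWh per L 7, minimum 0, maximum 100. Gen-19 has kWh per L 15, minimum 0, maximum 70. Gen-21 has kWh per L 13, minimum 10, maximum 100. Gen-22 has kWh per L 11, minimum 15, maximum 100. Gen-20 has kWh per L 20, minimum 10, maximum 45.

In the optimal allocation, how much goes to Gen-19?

Meeting every minimum uses 0+0+10+15+10 = 35 L, leaving 85.
Highest kWh per L first: Gen-20 20 > Gen-19 15 > Gen-21 13 > Gen-22 11 > Gen-18 7.
Gen-20: +35 to 45 (cap) ; 50 left.
Gen-19: +50 (room for 70) → 50. Pool exhausted.

50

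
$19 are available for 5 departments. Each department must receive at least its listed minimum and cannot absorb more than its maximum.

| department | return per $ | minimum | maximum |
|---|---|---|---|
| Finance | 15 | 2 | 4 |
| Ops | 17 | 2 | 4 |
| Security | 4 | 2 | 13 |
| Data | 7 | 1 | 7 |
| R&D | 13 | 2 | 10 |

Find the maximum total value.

Meeting every minimum uses 2+2+2+1+2 = 9 $, leaving 10.
Rank by return per $: Ops 17 > Finance 15 > R&D 13 > Data 7 > Security 4.
Ops: +2 to 4 (cap) → 8 left.
Finance takes 2 more to reach its cap of 4 → 6 left.
Only 6 left; R&D takes them to reach 8.
Total = 15×4 + 17×4 + 4×2 + 7×1 + 13×8 = 247.

247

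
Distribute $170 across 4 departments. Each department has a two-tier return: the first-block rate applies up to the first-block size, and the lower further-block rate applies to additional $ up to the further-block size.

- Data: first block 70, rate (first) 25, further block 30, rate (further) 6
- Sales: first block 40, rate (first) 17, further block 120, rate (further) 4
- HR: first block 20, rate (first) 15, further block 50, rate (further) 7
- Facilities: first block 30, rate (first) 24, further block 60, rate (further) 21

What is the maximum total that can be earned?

3900

Rank every tier by rate: Data/tier1 25 > Facilities/tier1 24 > Facilities/tier2 21 > Sales/tier1 17 > HR/tier1 15 > HR/tier2 7 > Data/tier2 6 > Sales/tier2 4.
Data/tier1 (25): +70 — 100 left.
Facilities/tier1 (24): +30 — 70 left.
Fill Facilities tier2 block (60 at 21) — 10 left.
Sales/tier1: +10 of 40 at 17; pool empty.
Total = 25×70 + 24×30 + 21×60 + 17×10 = 3900.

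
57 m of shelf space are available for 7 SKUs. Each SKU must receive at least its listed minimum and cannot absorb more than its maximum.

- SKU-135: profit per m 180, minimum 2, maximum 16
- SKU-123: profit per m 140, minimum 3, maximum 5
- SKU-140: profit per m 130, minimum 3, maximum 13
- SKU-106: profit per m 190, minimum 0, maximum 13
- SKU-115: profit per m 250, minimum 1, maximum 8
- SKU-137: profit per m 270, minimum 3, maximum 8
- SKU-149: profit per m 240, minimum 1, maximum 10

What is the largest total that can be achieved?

12000

Meeting every minimum uses 2+3+3+0+1+3+1 = 13 m, leaving 44.
Order the SKUs by profit per m: SKU-137 270 > SKU-115 250 > SKU-149 240 > SKU-106 190 > SKU-135 180 > SKU-123 140 > SKU-140 130.
SKU-137: +5 to 8 (cap) ; 39 left.
Give SKU-115 7 more to hit its cap of 8 ; 32 left.
SKU-149: +9 to 10 (cap) ; 23 left.
SKU-106 takes 13 more to reach its cap of 13 ; 10 left.
SKU-135: +10 (room for 14) → 12. Pool exhausted.
Total = 180×12 + 140×3 + 130×3 + 190×13 + 250×8 + 270×8 + 240×10 = 12000.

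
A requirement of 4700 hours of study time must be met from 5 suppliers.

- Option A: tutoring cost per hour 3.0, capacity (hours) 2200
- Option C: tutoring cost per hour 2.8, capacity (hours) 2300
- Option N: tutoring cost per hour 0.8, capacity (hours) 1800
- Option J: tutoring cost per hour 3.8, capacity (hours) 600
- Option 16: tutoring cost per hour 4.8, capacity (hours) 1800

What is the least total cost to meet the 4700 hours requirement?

Use suppliers in increasing cost order.
Option N at 0.8: take all 1800 hours — 2900 still needed.
Option C (2.8): use full 2300 — 600 hours to go.
Take 600 from Option A at 3.0 to finish.
Option J, Option 16: unused.
Cost = 1800×0.8 + 2300×2.8 + 600×3.0 = 9680.

9680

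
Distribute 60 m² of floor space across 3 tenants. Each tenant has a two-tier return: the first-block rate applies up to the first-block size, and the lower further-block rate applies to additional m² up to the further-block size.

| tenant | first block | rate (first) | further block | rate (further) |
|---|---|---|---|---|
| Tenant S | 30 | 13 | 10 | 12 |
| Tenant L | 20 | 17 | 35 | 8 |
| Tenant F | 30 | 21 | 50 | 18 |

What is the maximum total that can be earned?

1170

Order all 6 blocks by rate: Tenant F/T1 21 > Tenant F/T2 18 > Tenant L/T1 17 > Tenant S/T1 13 > Tenant S/T2 12 > Tenant L/T2 8.
Tenant F T1 at 21: fill all 30 → 30 left.
Tenant F T2 at 18: only 30 left, fill 30.
Total = 21×30 + 18×30 = 1170.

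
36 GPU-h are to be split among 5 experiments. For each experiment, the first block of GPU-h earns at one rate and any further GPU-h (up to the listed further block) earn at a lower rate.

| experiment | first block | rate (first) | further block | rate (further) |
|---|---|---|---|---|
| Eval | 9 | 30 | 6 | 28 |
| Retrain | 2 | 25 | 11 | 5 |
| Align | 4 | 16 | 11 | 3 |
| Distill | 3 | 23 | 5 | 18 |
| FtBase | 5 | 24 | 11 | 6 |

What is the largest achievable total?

843

Rank every tier by rate: Eval/tier1 30 > Eval/tier2 28 > Retrain/tier1 25 > FtBase/tier1 24 > Distill/tier1 23 > Distill/tier2 18 > Align/tier1 16 > FtBase/tier2 6 > Retrain/tier2 5 > Align/tier2 3.
Eval/tier1 (30): +9 ; 27 left.
Eval/tier2 (28): +6 ; 21 left.
Retrain tier1 at 25: fill all 2 ; 19 left.
FtBase tier1 at 24: fill all 5 ; 14 left.
Distill/tier1 (23): +3 ; 11 left.
Fill Distill tier2 block (5 at 18) ; 6 left.
Align tier1 at 16: fill all 4 ; 2 left.
FtBase/tier2: +2 of 11 at 6; pool empty.
Total = 30×9 + 28×6 + 25×2 + 24×5 + 23×3 + 18×5 + 16×4 + 6×2 = 843.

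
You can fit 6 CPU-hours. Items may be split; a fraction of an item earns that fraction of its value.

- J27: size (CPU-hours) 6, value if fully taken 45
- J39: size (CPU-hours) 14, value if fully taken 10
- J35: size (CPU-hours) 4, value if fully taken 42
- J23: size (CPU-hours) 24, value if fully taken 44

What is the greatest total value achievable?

Rank by value-to-size ratio: J35 42/4≈10.5, J27 45/6≈7.5, J23 44/24≈1.83, J39 10/14≈0.714.
All 4 CPU-hours of J35 fit (value 42) — 2 remain.
2 CPU-hours left: a 2/6 share of J27 gives 45×2/6 = 15.
Total value = 57.

57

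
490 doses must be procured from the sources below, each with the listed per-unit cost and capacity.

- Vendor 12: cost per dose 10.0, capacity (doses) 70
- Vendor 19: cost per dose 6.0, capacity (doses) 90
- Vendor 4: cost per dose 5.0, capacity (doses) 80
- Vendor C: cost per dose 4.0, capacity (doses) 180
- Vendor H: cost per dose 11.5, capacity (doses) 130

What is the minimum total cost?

3165

Fill from the cheapest source first.
Vendor C at 4.0: take all 180 doses ; 310 still needed.
Take 80 from Vendor 4 at 5.0 ; need 230 more.
Vendor 19 (6.0): use full 90 ; 140 doses to go.
Vendor 12 at 10.0: take all 70 doses ; 70 still needed.
Vendor H at 11.5: take 70 of its 130 ; requirement met.
Cost = 180×4.0 + 80×5.0 + 90×6.0 + 70×10.0 + 70×11.5 = 3165.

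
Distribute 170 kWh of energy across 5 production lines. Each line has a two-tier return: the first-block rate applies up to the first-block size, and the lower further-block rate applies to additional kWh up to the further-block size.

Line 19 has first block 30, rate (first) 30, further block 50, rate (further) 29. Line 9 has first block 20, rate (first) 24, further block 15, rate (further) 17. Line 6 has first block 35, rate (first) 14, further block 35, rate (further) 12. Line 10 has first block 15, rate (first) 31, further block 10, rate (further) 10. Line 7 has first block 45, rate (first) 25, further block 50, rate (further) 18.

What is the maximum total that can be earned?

Order all 10 blocks by rate: Line 10/tier1 31 > Line 19/tier1 30 > Line 19/tier2 29 > Line 7/tier1 25 > Line 9/tier1 24 > Line 7/tier2 18 > Line 9/tier2 17 > Line 6/tier1 14 > Line 6/tier2 12 > Line 10/tier2 10.
Line 10 tier1 at 31: fill all 15 — 155 left.
Line 19/tier1 (30): +30 — 125 left.
Line 19 tier2 at 29: fill all 50 — 75 left.
Line 7 tier1 at 25: fill all 45 — 30 left.
Line 9 tier1 at 24: fill all 20 — 10 left.
Line 7/tier2: +10 of 50 at 18; pool empty.
Total = 31×15 + 30×30 + 29×50 + 25×45 + 24×20 + 18×10 = 4600.

4600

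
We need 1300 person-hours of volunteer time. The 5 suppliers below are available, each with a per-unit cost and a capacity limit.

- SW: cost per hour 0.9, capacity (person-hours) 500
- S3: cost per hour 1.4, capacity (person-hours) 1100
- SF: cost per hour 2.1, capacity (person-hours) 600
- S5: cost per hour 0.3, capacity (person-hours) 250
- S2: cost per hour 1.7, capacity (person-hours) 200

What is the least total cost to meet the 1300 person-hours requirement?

Use suppliers in increasing cost order.
Take 250 from S5 at 0.3 ; need 1050 more.
SW at 0.9: take all 500 person-hours ; 550 still needed.
Take 550 from S3 at 1.4 to finish.
S2, SF: unused.
Cost = 250×0.3 + 500×0.9 + 550×1.4 = 1295.

1295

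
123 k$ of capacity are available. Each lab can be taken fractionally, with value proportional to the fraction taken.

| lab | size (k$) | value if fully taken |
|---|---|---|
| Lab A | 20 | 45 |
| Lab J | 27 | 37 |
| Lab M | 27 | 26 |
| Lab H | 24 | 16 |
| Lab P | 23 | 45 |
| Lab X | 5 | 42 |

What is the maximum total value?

Best value per unit of size first: Lab X 42/5≈8.4, Lab A 45/20≈2.25, Lab P 45/23≈1.96, Lab J 37/27≈1.37, Lab M 26/27≈0.963, Lab H 16/24≈0.667.
All 5 k$ of Lab X fit (value 42) ; 118 remain.
All 20 k$ of Lab A fit (value 45) ; 98 remain.
Take all of Lab P (23 k$, value 45) ; 75 k$ left.
All 27 k$ of Lab J fit (value 37) ; 48 remain.
Lab M: take in full, 27 k$ for value 26 ; 21 left.
Fill the last 21 k$ with part of Lab H: 21/24 of it earns 14.
Total value = 209.

209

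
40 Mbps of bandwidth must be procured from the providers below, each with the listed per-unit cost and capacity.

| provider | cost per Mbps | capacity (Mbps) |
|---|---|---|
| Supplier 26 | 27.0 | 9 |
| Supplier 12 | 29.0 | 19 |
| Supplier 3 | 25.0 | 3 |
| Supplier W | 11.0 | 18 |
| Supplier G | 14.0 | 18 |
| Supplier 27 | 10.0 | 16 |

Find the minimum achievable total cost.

442

Use providers in increasing cost order.
Supplier 27 (10.0): use full 16 ; 24 Mbps to go.
Supplier W at 11.0: take all 18 Mbps ; 6 still needed.
Supplier G at 14.0: take 6 of its 18 ; requirement met.
Supplier 3, Supplier 26, Supplier 12: unused.
Cost = 16×10.0 + 18×11.0 + 6×14.0 = 442.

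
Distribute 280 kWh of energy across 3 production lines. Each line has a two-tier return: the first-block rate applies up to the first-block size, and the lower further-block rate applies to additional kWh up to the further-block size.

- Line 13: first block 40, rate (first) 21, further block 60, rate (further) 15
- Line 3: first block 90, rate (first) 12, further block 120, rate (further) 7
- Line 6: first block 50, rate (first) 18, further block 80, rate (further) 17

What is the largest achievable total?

4600

Order all 6 blocks by rate: Line 13/tier1 21 > Line 6/tier1 18 > Line 6/tier2 17 > Line 13/tier2 15 > Line 3/tier1 12 > Line 3/tier2 7.
Line 13/tier1 (21): +40 ; 240 left.
Line 6/tier1 (18): +50 ; 190 left.
Line 6 tier2 at 17: fill all 80 ; 110 left.
Line 13/tier2 (15): +60 ; 50 left.
Line 3 tier1 at 12: only 50 left, fill 50.
Total = 21×40 + 18×50 + 17×80 + 15×60 + 12×50 = 4600.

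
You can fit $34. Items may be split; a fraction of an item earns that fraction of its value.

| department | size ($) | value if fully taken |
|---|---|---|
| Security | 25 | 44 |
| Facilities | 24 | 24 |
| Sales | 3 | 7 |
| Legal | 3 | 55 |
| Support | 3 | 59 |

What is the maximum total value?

Rank by value-to-size ratio: Support 59/3≈19.7, Legal 55/3≈18.3, Sales 7/3≈2.33, Security 44/25≈1.76, Facilities 24/24≈1.
Support: take in full, 3 $ for value 59 ; 31 left.
Take all of Legal (3 $, value 55) ; 28 $ left.
Sales: take in full, 3 $ for value 7 ; 25 left.
Take all of Security (25 $, value 44) ; 0 $ left.
Total value = 165.

165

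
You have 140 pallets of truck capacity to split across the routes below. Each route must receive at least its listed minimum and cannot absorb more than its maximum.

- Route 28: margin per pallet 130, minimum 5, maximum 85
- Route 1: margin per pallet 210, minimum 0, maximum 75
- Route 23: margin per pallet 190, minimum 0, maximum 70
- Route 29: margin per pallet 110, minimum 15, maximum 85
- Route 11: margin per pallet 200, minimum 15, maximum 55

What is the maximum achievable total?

27050

Meeting every minimum uses 5+0+0+15+15 = 35 pallets, leaving 105.
Order the routes by margin per pallet: Route 1 210 > Route 11 200 > Route 23 190 > Route 28 130 > Route 29 110.
Give Route 1 75 more to hit its cap of 75 — 30 left.
Route 11: +30 (room for 40) → 45. Pool exhausted.
Total = 130×5 + 210×75 + 110×15 + 200×45 = 27050.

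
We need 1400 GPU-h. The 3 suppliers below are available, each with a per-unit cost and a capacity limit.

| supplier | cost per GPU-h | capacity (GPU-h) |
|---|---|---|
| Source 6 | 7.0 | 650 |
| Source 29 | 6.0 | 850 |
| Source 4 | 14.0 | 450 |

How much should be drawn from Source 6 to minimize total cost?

550

Fill from the cheapest supplier first.
Source 29 at 6.0: take all 850 GPU-h — 550 still needed.
Source 6 (7.0): take the remaining 550 — done.
Source 4: unused.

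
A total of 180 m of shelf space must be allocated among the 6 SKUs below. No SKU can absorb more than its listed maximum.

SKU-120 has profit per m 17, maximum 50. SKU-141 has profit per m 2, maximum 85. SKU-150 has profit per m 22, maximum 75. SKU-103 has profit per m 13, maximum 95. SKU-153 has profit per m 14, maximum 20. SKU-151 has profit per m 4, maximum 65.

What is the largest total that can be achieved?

3235

Order the SKUs by profit per m: SKU-150 22 > SKU-120 17 > SKU-153 14 > SKU-103 13 > SKU-151 4 > SKU-141 2.
SKU-150 takes 75 to reach its cap of 75 ; 105 left.
SKU-120: +50 to 50 (cap) ; 55 left.
Give SKU-153 20 to hit its cap of 20 ; 35 left.
SKU-103: +35 (room for 95) → 35. Pool exhausted.
Total = 17×50 + 22×75 + 13×35 + 14×20 = 3235.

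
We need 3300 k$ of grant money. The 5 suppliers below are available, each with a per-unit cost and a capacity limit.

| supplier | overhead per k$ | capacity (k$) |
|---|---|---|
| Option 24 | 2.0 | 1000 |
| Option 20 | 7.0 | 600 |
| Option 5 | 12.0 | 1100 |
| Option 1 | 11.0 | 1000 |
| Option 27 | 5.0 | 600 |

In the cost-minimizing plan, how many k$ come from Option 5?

100

Use suppliers in increasing cost order.
Take 1000 from Option 24 at 2.0 — need 2300 more.
Option 27 at 5.0: take all 600 k$ — 1700 still needed.
Option 20 (7.0): use full 600 — 1100 k$ to go.
Take 1000 from Option 1 at 11.0 — need 100 more.
Option 5 at 12.0: take 100 of its 1100 — requirement met.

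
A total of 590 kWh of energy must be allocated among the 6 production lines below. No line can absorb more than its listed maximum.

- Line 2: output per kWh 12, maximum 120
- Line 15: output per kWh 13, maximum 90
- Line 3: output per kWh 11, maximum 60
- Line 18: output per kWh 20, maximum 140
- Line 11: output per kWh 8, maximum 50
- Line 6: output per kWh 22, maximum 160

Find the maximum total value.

9750

Highest output per kWh first: Line 6 22 > Line 18 20 > Line 15 13 > Line 2 12 > Line 3 11 > Line 11 8.
Line 6 takes 160 to reach its cap of 160 → 430 left.
Line 18 takes 140 to reach its cap of 140 → 290 left.
Line 15 takes 90 to reach its cap of 90 → 200 left.
Line 2: +120 to 120 (cap) → 80 left.
Line 3: +60 to 60 (cap) → 20 left.
Only 20 left; Line 11 takes them to reach 20.
Total = 12×120 + 13×90 + 11×60 + 20×140 + 8×20 + 22×160 = 9750.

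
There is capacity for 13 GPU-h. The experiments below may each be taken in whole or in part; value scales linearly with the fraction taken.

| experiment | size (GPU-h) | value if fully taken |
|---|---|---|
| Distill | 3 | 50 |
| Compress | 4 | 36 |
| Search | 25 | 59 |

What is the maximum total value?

Best value per unit of size first: Distill 50/3≈16.7, Compress 36/4≈9, Search 59/25≈2.36.
Take all of Distill (3 GPU-h, value 50) ; 10 GPU-h left.
All 4 GPU-h of Compress fit (value 36) ; 6 remain.
6 GPU-h left: a 6/25 share of Search gives 59×6/25 = 14.16.
Total value = 100.16.

100.16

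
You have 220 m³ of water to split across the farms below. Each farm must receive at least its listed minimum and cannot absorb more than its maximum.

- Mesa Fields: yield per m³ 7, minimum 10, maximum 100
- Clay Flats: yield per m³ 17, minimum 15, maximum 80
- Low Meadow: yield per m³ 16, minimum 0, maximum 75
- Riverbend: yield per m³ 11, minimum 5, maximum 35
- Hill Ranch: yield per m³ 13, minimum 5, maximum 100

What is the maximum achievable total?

3335

Meeting every minimum uses 10+15+0+5+5 = 35 m³, leaving 185.
Order the farms by yield per m³: Clay Flats 17 > Low Meadow 16 > Hill Ranch 13 > Riverbend 11 > Mesa Fields 7.
Clay Flats takes 65 more to reach its cap of 80 — 120 left.
Give Low Meadow 75 more to hit its cap of 75 — 45 left.
Only 45 left; Hill Ranch takes them to reach 50.
Total = 7×10 + 17×80 + 16×75 + 11×5 + 13×50 = 3335.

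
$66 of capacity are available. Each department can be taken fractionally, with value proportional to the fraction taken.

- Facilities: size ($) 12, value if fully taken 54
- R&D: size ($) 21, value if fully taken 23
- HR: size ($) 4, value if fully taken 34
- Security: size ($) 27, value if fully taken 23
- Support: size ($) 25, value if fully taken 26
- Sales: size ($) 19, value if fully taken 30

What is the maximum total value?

151.4

Best value per unit of size first: HR 34/4≈8.5, Facilities 54/12≈4.5, Sales 30/19≈1.58, R&D 23/21≈1.1, Support 26/25≈1.04, Security 23/27≈0.852.
Take all of HR (4 $, value 34) ; 62 $ left.
Facilities: take in full, 12 $ for value 54 ; 50 left.
All 19 $ of Sales fit (value 30) ; 31 remain.
All 21 $ of R&D fit (value 23) ; 10 remain.
Fill the last 10 $ with part of Support: 10/25 of it earns 10.4.
Total value = 151.4.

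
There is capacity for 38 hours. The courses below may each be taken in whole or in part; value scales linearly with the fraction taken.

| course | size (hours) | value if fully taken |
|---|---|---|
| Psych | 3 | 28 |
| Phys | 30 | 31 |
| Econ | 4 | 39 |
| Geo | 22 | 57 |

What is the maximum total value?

133.3

Best value per unit of size first: Econ 39/4≈9.75, Psych 28/3≈9.33, Geo 57/22≈2.59, Phys 31/30≈1.03.
Take all of Econ (4 hours, value 39) — 34 hours left.
Take all of Psych (3 hours, value 28) — 31 hours left.
Take all of Geo (22 hours, value 57) — 9 hours left.
9 hours left: a 9/30 share of Phys gives 31×9/30 = 9.3.
Total value = 133.3.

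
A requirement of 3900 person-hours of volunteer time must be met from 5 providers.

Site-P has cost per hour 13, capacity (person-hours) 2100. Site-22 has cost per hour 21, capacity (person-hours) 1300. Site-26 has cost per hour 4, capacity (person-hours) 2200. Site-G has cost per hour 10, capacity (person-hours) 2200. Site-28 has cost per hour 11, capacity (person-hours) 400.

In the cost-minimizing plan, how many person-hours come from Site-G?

Fill from the cheapest provider first.
Site-26 (4): use full 2200 → 1700 person-hours to go.
Take 1700 from Site-G at 10 to finish.
Site-28, Site-P, Site-22: unused.

1700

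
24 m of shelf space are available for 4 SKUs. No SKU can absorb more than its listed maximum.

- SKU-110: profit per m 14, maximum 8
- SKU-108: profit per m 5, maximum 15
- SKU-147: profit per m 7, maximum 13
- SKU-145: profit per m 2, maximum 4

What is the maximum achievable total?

218

Rank by profit per m: SKU-110 14 > SKU-147 7 > SKU-108 5 > SKU-145 2.
SKU-110: +8 to 8 (cap) — 16 left.
SKU-147 takes 13 to reach its cap of 13 — 3 left.
Only 3 left; SKU-108 takes them to reach 3.
Total = 14×8 + 5×3 + 7×13 = 218.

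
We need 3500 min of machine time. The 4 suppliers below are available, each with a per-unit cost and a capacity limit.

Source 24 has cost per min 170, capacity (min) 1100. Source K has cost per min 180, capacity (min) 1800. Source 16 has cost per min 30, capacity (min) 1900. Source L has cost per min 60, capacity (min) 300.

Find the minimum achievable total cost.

298000

Fill from the cheapest supplier first.
Take 1900 from Source 16 at 30 ; need 1600 more.
Source L (60): use full 300 ; 1300 min to go.
Take 1100 from Source 24 at 170 ; need 200 more.
Take 200 from Source K at 180 to finish.
Cost = 1900×30 + 300×60 + 1100×170 + 200×180 = 298000.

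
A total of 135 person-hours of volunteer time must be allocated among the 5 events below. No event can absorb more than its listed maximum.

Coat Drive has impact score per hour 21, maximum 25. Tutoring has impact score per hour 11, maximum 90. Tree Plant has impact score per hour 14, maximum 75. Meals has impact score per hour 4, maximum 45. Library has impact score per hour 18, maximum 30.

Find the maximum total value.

Rank by impact score per hour: Coat Drive 21 > Library 18 > Tree Plant 14 > Tutoring 11 > Meals 4.
Coat Drive: +25 to 25 (cap) — 110 left.
Give Library 30 to hit its cap of 30 — 80 left.
Tree Plant takes 75 to reach its cap of 75 — 5 left.
Tutoring: +5 (room for 90) → 5. Pool exhausted.
Total = 21×25 + 11×5 + 14×75 + 18×30 = 2170.

2170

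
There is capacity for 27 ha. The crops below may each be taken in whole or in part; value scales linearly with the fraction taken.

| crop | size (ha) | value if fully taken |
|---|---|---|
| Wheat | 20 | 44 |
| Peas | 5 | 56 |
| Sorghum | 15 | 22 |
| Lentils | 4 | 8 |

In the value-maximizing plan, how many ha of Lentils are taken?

2

Best value per unit of size first: Peas 56/5≈11.2, Wheat 44/20≈2.2, Lentils 8/4≈2, Sorghum 22/15≈1.47.
Take all of Peas (5 ha, value 56) — 22 ha left.
All 20 ha of Wheat fit (value 44) — 2 remain.
Only 2 ha remain; take 2/4 of Lentils for value 8×2/4 = 4.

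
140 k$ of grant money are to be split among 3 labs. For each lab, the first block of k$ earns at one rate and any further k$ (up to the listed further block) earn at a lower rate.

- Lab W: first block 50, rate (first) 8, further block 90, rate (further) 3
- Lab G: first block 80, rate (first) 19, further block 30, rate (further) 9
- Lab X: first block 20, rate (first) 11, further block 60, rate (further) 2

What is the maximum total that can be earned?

Order all 6 blocks by rate: Lab G/tier1 19 > Lab X/tier1 11 > Lab G/tier2 9 > Lab W/tier1 8 > Lab W/tier2 3 > Lab X/tier2 2.
Lab G/tier1 (19): +80 ; 60 left.
Lab X tier1 at 11: fill all 20 ; 40 left.
Lab G/tier2 (9): +30 ; 10 left.
Lab W/tier1: +10 of 50 at 8; pool empty.
Total = 19×80 + 11×20 + 9×30 + 8×10 = 2090.

2090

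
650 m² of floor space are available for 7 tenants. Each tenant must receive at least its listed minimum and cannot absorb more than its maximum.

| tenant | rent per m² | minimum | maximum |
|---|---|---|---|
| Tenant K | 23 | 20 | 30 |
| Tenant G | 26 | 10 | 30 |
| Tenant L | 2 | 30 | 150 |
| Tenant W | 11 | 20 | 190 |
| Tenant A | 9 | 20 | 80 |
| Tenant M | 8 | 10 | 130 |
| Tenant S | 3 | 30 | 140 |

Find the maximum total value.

Meeting every minimum uses 20+10+30+20+20+10+30 = 140 m², leaving 510.
Rank by rent per m²: Tenant G 26 > Tenant K 23 > Tenant W 11 > Tenant A 9 > Tenant M 8 > Tenant S 3 > Tenant L 2.
Tenant G: +20 to 30 (cap) ; 490 left.
Give Tenant K 10 more to hit its cap of 30 ; 480 left.
Tenant W takes 170 more to reach its cap of 190 ; 310 left.
Give Tenant A 60 more to hit its cap of 80 ; 250 left.
Tenant M: +120 to 130 (cap) ; 130 left.
Give Tenant S 110 more to hit its cap of 140 ; 20 left.
Only 20 left; Tenant L takes them to reach 50.
Total = 23×30 + 26×30 + 2×50 + 11×190 + 9×80 + 8×130 + 3×140 = 5840.

5840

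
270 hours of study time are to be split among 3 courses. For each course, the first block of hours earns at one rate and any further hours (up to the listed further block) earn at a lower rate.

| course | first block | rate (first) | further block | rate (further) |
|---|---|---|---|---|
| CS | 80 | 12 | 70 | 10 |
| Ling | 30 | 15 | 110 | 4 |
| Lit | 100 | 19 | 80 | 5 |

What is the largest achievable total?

Order all 6 blocks by rate: Lit/first 19 > Ling/first 15 > CS/first 12 > CS/second 10 > Lit/second 5 > Ling/second 4.
Lit/first (19): +100 — 170 left.
Fill Ling first block (30 at 15) — 140 left.
CS/first (12): +80 — 60 left.
60 remain; put them into CS second at 10.
Total = 19×100 + 15×30 + 12×80 + 10×60 = 3910.

3910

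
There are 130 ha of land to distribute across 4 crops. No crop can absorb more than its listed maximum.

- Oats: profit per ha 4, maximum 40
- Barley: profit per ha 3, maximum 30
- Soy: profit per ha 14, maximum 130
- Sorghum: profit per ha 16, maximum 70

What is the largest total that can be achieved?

1960

Order the crops by profit per ha: Sorghum 16 > Soy 14 > Oats 4 > Barley 3.
Sorghum takes 70 to reach its cap of 70 → 60 left.
Only 60 left; Soy takes them to reach 60.
Total = 14×60 + 16×70 = 1960.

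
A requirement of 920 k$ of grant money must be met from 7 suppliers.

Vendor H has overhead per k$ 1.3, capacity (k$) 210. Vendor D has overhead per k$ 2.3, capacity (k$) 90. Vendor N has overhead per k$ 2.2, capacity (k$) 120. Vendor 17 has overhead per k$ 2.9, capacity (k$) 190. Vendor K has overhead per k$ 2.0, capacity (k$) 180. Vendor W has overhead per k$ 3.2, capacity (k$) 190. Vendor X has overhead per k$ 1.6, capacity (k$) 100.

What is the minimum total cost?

1911

Use suppliers in increasing cost order.
Take 210 from Vendor H at 1.3 — need 710 more.
Vendor X (1.6): use full 100 — 610 k$ to go.
Vendor K at 2.0: take all 180 k$ — 430 still needed.
Vendor N (2.2): use full 120 — 310 k$ to go.
Take 90 from Vendor D at 2.3 — need 220 more.
Take 190 from Vendor 17 at 2.9 — need 30 more.
Vendor W at 3.2: take 30 of its 190 — requirement met.
Cost = 210×1.3 + 100×1.6 + 180×2.0 + 120×2.2 + 90×2.3 + 190×2.9 + 30×3.2 = 1911.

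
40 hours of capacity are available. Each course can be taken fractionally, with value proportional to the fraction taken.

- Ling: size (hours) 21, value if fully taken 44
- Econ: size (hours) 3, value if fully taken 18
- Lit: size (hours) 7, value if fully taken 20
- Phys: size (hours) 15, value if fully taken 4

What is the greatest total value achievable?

84.4

Best value per unit of size first: Econ 18/3≈6, Lit 20/7≈2.86, Ling 44/21≈2.1, Phys 4/15≈0.267.
Econ: take in full, 3 hours for value 18 ; 37 left.
Take all of Lit (7 hours, value 20) ; 30 hours left.
Ling: take in full, 21 hours for value 44 ; 9 left.
Only 9 hours remain; take 9/15 of Phys for value 4×9/15 = 2.4.
Total value = 84.4.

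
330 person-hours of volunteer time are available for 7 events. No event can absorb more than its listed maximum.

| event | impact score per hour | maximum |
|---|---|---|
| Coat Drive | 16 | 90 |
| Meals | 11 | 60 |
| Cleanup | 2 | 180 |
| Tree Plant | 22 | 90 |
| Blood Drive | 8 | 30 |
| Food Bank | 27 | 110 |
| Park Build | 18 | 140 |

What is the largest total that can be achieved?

Highest impact score per hour first: Food Bank 27 > Tree Plant 22 > Park Build 18 > Coat Drive 16 > Meals 11 > Blood Drive 8 > Cleanup 2.
Food Bank: +110 to 110 (cap) — 220 left.
Tree Plant takes 90 to reach its cap of 90 — 130 left.
Park Build has room for 140 but only 130 remain, so it gets 130.
Total = 22×90 + 27×110 + 18×130 = 7290.

7290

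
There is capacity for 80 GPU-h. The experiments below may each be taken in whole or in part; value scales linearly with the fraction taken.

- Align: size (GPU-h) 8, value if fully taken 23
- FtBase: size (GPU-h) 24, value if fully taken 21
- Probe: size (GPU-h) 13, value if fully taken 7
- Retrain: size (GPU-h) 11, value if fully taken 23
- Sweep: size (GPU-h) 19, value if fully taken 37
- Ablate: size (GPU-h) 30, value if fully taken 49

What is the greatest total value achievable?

Sort by value density: Align 23/8≈2.88, Retrain 23/11≈2.09, Sweep 37/19≈1.95, Ablate 49/30≈1.63, FtBase 21/24≈0.875, Probe 7/13≈0.538.
Align: take in full, 8 GPU-h for value 23 — 72 left.
All 11 GPU-h of Retrain fit (value 23) — 61 remain.
All 19 GPU-h of Sweep fit (value 37) — 42 remain.
Ablate: take in full, 30 GPU-h for value 49 — 12 left.
Only 12 GPU-h remain; take 12/24 of FtBase for value 21×12/24 = 10.5.
Total value = 142.5.

142.5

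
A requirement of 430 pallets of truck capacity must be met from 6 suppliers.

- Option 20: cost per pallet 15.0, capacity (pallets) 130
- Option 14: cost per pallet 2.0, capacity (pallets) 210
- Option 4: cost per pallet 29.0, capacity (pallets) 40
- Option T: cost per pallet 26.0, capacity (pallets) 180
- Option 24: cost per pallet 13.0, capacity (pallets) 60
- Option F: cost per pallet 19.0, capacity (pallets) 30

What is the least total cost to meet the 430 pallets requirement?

3720

Fill from the cheapest supplier first.
Option 14 (2.0): use full 210 — 220 pallets to go.
Take 60 from Option 24 at 13.0 — need 160 more.
Option 20 at 15.0: take all 130 pallets — 30 still needed.
Option F (19.0): use full 30 — 0 pallets to go.
Option T, Option 4: unused.
Cost = 210×2.0 + 60×13.0 + 130×15.0 + 30×19.0 = 3720.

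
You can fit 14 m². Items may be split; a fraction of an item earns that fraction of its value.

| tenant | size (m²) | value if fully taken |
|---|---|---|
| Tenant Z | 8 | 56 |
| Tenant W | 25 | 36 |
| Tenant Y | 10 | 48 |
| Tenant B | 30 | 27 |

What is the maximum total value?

84.8

Rank by value-to-size ratio: Tenant Z 56/8≈7, Tenant Y 48/10≈4.8, Tenant W 36/25≈1.44, Tenant B 27/30≈0.9.
Tenant Z: take in full, 8 m² for value 56 — 6 left.
Only 6 m² remain; take 6/10 of Tenant Y for value 48×6/10 = 28.8.
Total value = 84.8.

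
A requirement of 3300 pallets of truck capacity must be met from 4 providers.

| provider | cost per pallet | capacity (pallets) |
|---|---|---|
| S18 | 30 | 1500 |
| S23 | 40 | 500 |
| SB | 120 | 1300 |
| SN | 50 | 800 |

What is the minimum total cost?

Use providers in increasing cost order.
Take 1500 from S18 at 30 → need 1800 more.
S23 (40): use full 500 → 1300 pallets to go.
SN at 50: take all 800 pallets → 500 still needed.
SB (120): take the remaining 500 → done.
Cost = 1500×30 + 500×40 + 800×50 + 500×120 = 165000.

165000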